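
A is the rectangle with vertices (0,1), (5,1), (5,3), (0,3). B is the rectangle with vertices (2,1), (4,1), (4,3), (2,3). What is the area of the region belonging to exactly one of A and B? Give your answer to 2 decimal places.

6.00

|A∩B|: x∈[2,4], y∈[1,3] → 2·2 = 4.
|A △ B| = |A| + |B| − 2·|A∩B| = 10 + 4 − 8 = 6.00.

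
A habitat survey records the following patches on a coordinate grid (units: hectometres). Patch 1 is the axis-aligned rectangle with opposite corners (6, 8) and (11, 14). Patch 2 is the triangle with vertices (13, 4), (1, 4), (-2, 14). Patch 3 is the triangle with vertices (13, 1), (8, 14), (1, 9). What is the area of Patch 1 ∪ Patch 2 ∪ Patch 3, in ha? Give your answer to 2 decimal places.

105.11

By inclusion–exclusion:
Individual areas: |Patch 1| = 30, |Patch 2| = 60, |Patch 3| = 58.
|Patch 1∩Patch 2| = 0.3333.
|Patch 1∩Patch 3| = 17.4945.
|Patch 2∩Patch 3| = 25.3946.
|Patch 1∩Patch 2∩Patch 3| = 0.3333.
|Patch 1 ∪ Patch 2 ∪ Patch 3| = 148 − 43.2224 + 0.3333 = 105.11.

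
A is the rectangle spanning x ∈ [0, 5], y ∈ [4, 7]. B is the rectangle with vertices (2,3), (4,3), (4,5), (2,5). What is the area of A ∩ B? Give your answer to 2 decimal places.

2.00

|A∩B|: x∈[2,4], y∈[4,5] → 2·1 = 2.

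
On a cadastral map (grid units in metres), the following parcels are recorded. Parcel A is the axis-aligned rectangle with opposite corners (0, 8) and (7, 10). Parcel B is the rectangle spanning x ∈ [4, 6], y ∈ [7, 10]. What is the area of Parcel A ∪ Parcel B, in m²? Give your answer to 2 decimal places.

16.00

By inclusion–exclusion:
Individual areas: |Parcel A| = 14, |Parcel B| = 6.
|Parcel A∩Parcel B|: x∈[4,6], y∈[8,10] → 2·2 = 4.
|Parcel A ∪ Parcel B| = 20 − 4 = 16.00.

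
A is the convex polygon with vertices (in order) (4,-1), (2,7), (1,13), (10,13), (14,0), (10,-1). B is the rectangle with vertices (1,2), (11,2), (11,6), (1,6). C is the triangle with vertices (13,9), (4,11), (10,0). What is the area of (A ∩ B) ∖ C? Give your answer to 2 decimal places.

20.44

|A ∩ B| = 33.
|(A ∩ B) ∩ C| = 12.5606.
|(A ∩ B) ∖ C| = 33 − 12.5606 = 20.44.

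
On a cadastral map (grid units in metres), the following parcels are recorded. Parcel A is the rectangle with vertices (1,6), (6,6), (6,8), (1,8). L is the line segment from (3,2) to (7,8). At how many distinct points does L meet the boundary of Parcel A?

The segment meets the boundary at (6,6.5), (5.667,6).

2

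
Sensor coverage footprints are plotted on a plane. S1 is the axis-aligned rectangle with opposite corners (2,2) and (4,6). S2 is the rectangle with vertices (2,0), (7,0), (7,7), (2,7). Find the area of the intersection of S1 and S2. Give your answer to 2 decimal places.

8.00

|S1∩S2|: x∈[2,4], y∈[2,6] → 2·4 = 8.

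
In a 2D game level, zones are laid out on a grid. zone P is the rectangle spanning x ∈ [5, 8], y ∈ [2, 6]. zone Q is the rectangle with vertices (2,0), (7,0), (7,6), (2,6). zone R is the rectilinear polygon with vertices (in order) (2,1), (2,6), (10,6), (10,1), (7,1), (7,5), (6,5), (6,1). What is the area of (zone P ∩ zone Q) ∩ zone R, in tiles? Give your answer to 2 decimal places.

|zone P ∩ zone Q| = 8.
|(zone P ∩ zone Q) ∩ zone R| = 5.00.

5.00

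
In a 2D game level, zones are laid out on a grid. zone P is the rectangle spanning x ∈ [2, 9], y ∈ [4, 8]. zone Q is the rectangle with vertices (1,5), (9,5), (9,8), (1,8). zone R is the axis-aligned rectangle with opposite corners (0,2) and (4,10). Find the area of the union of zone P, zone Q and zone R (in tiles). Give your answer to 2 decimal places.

By inclusion–exclusion:
Individual areas: |zone P| = 28, |zone Q| = 24, |zone R| = 32.
|zone P∩zone Q|: x∈[2,9], y∈[5,8] → 7·3 = 21.
|zone P∩zone R|: x∈[2,4], y∈[4,8] → 2·4 = 8.
|zone Q∩zone R|: x∈[1,4], y∈[5,8] → 3·3 = 9.
|zone P∩zone Q∩zone R| = 6.
|zone P ∪ zone Q ∪ zone R| = 84 − 38 + 6 = 52.00.

52.00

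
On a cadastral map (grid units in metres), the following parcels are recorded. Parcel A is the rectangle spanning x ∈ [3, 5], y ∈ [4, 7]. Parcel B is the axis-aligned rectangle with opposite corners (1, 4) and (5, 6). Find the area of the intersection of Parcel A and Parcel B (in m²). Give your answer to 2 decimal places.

4.00

|Parcel A∩Parcel B|: x∈[3,5], y∈[4,6] → 2·2 = 4.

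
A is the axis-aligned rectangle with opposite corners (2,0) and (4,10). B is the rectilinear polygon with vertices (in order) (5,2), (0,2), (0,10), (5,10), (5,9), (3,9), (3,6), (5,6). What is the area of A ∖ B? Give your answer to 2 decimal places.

|A| = 20, |A∩B| = 13.
|A ∖ B| = |A| − |A∩B| = 20 − 13 = 7.00.

7.00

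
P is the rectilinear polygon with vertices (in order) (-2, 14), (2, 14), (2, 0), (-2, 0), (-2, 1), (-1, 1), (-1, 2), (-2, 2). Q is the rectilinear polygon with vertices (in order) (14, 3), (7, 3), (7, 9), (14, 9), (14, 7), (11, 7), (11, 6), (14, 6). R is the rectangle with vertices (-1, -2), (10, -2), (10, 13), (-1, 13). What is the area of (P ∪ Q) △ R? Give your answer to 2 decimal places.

|P ∪ Q| = 94.
|(P ∪ Q) ∩ R| = 57.
|(P ∪ Q) △ R| = 94 + 165 − 114 = 145.00.

145.00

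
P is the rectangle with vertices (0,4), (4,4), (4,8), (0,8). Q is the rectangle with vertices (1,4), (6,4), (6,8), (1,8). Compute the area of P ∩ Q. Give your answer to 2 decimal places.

|P∩Q|: x∈[1,4], y∈[4,8] → 3·4 = 12.

12.00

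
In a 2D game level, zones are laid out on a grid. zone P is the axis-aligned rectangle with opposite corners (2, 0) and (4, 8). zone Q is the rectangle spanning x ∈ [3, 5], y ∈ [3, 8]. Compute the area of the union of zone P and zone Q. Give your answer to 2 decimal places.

21.00

By inclusion–exclusion:
Individual areas: |zone P| = 16, |zone Q| = 10.
|zone P∩zone Q|: x∈[3,4], y∈[3,8] → 1·5 = 5.
|zone P ∪ zone Q| = 26 − 5 = 21.00.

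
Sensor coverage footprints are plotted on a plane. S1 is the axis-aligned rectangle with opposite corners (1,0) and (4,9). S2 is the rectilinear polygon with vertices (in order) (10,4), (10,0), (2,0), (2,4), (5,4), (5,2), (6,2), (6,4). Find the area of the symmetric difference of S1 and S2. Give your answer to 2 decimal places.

41.00

|S1| = 27, |S2| = 30, |S1∩S2| = 8.
|S1 △ S2| = |S1| + |S2| − 2·|S1∩S2| = 27 + 30 − 16 = 41.00.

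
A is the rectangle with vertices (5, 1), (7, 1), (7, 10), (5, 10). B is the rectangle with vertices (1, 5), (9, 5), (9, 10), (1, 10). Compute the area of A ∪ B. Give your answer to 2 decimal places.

48.00

By inclusion–exclusion:
Individual areas: |A| = 18, |B| = 40.
|A∩B|: x∈[5,7], y∈[5,10] → 2·5 = 10.
|A ∪ B| = 58 − 10 = 48.00.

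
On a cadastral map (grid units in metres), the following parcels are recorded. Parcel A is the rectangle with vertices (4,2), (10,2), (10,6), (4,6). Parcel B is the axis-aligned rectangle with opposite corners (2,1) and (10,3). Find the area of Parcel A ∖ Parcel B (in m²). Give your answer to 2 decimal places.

|Parcel A∩Parcel B|: x∈[4,10], y∈[2,3] → 6·1 = 6.
|Parcel A| = 24.
|Parcel A ∖ Parcel B| = |Parcel A| − |Parcel A∩Parcel B| = 24 − 6 = 18.00.

18.00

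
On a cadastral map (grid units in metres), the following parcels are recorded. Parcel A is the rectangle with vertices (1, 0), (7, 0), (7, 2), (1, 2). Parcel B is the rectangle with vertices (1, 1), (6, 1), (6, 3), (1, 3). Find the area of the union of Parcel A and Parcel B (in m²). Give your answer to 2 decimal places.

By inclusion–exclusion:
Individual areas: |Parcel A| = 12, |Parcel B| = 10.
|Parcel A∩Parcel B|: x∈[1,6], y∈[1,2] → 5·1 = 5.
|Parcel A ∪ Parcel B| = 22 − 5 = 17.00.

17.00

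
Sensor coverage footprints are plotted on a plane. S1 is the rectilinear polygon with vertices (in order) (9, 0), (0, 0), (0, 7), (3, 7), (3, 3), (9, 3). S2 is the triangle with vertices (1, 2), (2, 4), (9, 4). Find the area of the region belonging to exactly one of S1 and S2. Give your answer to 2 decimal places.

|S1| = 39, |S2| = 7, |S1∩S2| = 3.
|S1 △ S2| = |S1| + |S2| − 2·|S1∩S2| = 39 + 7 − 6 = 40.00.

40.00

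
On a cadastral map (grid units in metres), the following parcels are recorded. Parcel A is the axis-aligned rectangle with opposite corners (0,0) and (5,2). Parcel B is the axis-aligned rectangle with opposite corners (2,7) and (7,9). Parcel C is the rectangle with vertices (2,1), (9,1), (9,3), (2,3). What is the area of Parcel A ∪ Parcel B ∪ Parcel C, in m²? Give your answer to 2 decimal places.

31.00

By inclusion–exclusion:
Individual areas: |Parcel A| = 10, |Parcel B| = 10, |Parcel C| = 14.
|Parcel A∩Parcel B| = 0 (no overlap).
|Parcel A∩Parcel C|: x∈[2,5], y∈[1,2] → 3·1 = 3.
|Parcel B∩Parcel C| = 0 (no overlap).
|Parcel A∩Parcel B∩Parcel C| = 0.
|Parcel A ∪ Parcel B ∪ Parcel C| = 34 − 3 + 0 = 31.00.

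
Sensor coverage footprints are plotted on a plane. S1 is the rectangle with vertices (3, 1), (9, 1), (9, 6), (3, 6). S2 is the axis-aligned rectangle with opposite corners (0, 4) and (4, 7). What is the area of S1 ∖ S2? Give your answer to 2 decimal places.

28.00

|S1∩S2|: x∈[3,4], y∈[4,6] → 1·2 = 2.
|S1| = 30.
|S1 ∖ S2| = |S1| − |S1∩S2| = 30 − 2 = 28.00.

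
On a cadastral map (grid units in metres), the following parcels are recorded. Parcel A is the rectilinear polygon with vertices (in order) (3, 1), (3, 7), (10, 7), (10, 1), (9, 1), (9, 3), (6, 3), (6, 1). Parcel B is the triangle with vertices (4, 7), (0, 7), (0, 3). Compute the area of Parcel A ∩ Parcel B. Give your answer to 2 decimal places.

0.50

The intersection is the polygon with vertices (3,7), (4,7), (3,6).
By the shoelace formula its area is 0.50.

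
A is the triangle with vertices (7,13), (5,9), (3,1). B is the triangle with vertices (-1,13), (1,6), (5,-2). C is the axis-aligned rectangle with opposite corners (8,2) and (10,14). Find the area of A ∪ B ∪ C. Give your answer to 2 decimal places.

By inclusion–exclusion:
Individual areas: |A| = 4, |B| = 6, |C| = 24.
|A∩B| = 0.0393.
|A∩C| = 0.
|B∩C| = 0.
|A∩B∩C| = 0.
|A ∪ B ∪ C| = 34 − 0.0393 + 0 = 33.96.

33.96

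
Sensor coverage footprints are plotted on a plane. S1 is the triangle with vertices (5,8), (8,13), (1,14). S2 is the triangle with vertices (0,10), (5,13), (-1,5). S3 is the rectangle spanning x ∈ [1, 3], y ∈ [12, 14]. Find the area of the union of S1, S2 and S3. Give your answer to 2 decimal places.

By inclusion–exclusion:
Individual areas: |S1| = 19, |S2| = 11, |S3| = 4.
|S1∩S2| = 1.5406.
|S1∩S3| = 2.381.
|S2∩S3| = 0.
|S1∩S2∩S3| = 0.
|S1 ∪ S2 ∪ S3| = 34 − 3.9216 + 0 = 30.08.

30.08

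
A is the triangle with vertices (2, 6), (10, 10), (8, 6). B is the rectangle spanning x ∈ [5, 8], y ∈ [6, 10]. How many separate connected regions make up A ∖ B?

2

A ∖ B splits into 2 disjoint pieces (area 2.25, area 3).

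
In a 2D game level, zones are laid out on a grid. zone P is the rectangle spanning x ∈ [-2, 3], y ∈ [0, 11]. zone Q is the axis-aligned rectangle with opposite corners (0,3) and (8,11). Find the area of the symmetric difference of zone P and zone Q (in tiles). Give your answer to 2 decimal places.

71.00

|zone P∩zone Q|: x∈[0,3], y∈[3,11] → 3·8 = 24.
|zone P △ zone Q| = |zone P| + |zone Q| − 2·|zone P∩zone Q| = 55 + 64 − 48 = 71.00.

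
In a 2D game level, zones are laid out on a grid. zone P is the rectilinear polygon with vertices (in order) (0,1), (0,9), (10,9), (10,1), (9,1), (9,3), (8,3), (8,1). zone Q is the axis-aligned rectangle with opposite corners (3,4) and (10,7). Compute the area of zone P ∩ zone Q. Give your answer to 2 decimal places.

The intersection is the polygon with vertices (10,4), (3,4), (3,7), (10,7).
By the shoelace formula its area is 21.00.

21.00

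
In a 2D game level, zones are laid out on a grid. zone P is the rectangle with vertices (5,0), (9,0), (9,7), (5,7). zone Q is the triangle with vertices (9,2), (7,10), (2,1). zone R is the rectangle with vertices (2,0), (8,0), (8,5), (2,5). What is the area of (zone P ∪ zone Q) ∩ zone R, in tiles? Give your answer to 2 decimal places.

The region (zone P ∪ zone Q) ∩ zone R is the polygon with vertices (5,0), (5,1.429), (2,1), (4.222,5), (8,5), (8,0).
By the shoelace formula its area is 21.91.

21.91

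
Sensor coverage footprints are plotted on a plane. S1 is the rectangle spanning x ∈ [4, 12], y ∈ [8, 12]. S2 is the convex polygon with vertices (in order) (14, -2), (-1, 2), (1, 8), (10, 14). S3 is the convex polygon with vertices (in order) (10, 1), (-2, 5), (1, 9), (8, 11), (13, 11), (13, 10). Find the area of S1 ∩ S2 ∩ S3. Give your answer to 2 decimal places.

19.09

The intersection is the polygon with vertices (11.5,8), (4,8), (4,9.857), (8,11), (10.75,11).
By the shoelace formula its area is 19.09.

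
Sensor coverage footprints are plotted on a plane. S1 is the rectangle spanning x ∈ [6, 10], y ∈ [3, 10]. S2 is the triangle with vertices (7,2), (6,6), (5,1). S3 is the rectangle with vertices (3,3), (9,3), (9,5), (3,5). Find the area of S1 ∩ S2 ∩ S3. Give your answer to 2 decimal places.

1.00

The intersection is the polygon with vertices (6,5), (6.25,5), (6.75,3), (6,3).
By the shoelace formula its area is 1.00.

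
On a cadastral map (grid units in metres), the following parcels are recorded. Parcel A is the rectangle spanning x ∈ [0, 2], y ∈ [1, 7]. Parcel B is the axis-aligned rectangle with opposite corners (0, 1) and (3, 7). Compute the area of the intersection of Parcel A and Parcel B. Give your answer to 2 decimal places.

|Parcel A∩Parcel B|: x∈[0,2], y∈[1,7] → 2·6 = 12.

12.00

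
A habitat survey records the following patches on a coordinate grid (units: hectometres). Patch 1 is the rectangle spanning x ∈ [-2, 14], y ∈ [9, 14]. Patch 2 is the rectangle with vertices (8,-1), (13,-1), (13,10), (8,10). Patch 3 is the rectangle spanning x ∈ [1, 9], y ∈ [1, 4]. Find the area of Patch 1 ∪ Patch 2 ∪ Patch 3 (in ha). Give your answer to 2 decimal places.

By inclusion–exclusion:
Individual areas: |Patch 1| = 80, |Patch 2| = 55, |Patch 3| = 24.
|Patch 1∩Patch 2|: x∈[8,13], y∈[9,10] → 5·1 = 5.
|Patch 1∩Patch 3| = 0 (no overlap).
|Patch 2∩Patch 3|: x∈[8,9], y∈[1,4] → 1·3 = 3.
|Patch 1∩Patch 2∩Patch 3| = 0.
|Patch 1 ∪ Patch 2 ∪ Patch 3| = 159 − 8 + 0 = 151.00.

151.00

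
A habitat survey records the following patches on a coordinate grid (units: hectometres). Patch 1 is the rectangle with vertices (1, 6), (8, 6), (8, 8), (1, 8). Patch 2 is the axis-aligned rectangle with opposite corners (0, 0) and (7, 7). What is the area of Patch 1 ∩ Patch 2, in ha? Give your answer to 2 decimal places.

|Patch 1∩Patch 2|: x∈[1,7], y∈[6,7] → 6·1 = 6.

6.00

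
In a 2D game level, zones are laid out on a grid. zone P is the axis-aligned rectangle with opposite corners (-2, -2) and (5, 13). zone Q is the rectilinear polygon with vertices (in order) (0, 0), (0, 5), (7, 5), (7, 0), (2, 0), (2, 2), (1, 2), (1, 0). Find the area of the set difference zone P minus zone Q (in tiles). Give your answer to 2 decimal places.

82.00

|zone P| = 105, |zone P∩zone Q| = 23.
|zone P ∖ zone Q| = |zone P| − |zone P∩zone Q| = 105 − 23 = 82.00.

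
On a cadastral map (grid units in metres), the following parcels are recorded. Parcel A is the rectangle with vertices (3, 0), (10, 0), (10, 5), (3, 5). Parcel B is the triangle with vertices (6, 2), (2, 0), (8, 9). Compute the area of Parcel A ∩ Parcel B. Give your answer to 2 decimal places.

8.45

The intersection is the polygon with vertices (6.857,5), (6,2), (3,0.5), (3,1.5), (5.333,5).
By the shoelace formula its area is 8.45.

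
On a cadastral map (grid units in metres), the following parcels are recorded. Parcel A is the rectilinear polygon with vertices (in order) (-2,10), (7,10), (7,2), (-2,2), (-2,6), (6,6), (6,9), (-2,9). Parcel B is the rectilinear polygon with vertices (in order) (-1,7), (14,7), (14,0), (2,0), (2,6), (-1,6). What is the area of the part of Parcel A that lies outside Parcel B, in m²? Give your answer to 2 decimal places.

|Parcel A| = 48, |Parcel A∩Parcel B| = 21.
|Parcel A ∖ Parcel B| = |Parcel A| − |Parcel A∩Parcel B| = 48 − 21 = 27.00.

27.00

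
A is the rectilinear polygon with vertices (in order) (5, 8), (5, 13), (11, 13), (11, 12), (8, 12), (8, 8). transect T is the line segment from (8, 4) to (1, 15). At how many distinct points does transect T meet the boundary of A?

The segment meets the boundary at (5,8.714), (5.455,8).

2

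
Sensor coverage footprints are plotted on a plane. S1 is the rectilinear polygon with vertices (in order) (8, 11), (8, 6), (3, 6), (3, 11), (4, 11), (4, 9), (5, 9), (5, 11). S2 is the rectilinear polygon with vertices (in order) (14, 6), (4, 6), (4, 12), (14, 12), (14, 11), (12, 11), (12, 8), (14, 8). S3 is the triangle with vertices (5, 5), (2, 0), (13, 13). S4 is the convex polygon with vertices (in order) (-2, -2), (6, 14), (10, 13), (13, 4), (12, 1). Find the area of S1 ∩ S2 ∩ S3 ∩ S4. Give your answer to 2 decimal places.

1.50

The intersection is the polygon with vertices (8,8), (8,7.091), (7.077,6), (6,6).
By the shoelace formula its area is 1.50.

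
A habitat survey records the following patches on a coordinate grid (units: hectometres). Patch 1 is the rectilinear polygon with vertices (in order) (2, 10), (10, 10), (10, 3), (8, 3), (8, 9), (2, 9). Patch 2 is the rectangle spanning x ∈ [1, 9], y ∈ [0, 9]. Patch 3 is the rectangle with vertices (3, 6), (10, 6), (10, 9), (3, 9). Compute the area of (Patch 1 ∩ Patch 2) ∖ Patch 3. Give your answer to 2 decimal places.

3.00

|Patch 1 ∩ Patch 2| = 6.
|(Patch 1 ∩ Patch 2) ∩ Patch 3| = 3.
|(Patch 1 ∩ Patch 2) ∖ Patch 3| = 6 − 3 = 3.00.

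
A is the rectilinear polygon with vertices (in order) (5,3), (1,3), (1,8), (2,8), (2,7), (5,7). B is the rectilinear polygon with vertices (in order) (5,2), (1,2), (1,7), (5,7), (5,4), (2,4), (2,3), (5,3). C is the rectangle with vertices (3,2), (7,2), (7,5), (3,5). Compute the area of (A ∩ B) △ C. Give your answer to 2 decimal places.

21.00

|A ∩ B| = 13.
|(A ∩ B) ∩ C| = 2.
|(A ∩ B) △ C| = 13 + 12 − 4 = 21.00.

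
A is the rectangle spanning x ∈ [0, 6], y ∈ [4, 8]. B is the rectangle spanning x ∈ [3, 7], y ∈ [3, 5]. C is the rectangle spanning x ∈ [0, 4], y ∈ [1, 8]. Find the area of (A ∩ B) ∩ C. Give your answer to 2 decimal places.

1.00

The region (A ∩ B) ∩ C is the polygon with vertices (3,4), (3,5), (4,5), (4,4).
By the shoelace formula its area is 1.00.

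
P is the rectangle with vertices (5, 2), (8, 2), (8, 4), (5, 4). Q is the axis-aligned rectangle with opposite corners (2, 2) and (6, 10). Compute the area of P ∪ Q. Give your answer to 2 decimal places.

36.00

By inclusion–exclusion:
Individual areas: |P| = 6, |Q| = 32.
|P∩Q|: x∈[5,6], y∈[2,4] → 1·2 = 2.
|P ∪ Q| = 38 − 2 = 36.00.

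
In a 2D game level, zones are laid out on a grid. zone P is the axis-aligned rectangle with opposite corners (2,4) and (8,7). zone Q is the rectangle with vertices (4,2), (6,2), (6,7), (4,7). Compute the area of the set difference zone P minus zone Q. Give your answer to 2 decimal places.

12.00

|zone P∩zone Q|: x∈[4,6], y∈[4,7] → 2·3 = 6.
|zone P| = 18.
|zone P ∖ zone Q| = |zone P| − |zone P∩zone Q| = 18 − 6 = 12.00.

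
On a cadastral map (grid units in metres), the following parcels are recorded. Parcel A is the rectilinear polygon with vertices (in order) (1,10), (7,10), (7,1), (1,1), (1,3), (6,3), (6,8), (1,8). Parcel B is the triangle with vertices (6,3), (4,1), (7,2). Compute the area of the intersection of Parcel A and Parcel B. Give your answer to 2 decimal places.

The intersection is the polygon with vertices (6,3), (7,2), (4,1).
By the shoelace formula its area is 2.00.

2.00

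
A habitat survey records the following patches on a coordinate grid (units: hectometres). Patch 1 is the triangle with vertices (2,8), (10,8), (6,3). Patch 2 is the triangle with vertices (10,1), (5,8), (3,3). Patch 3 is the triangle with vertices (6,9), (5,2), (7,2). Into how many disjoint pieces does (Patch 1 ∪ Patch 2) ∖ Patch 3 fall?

(Patch 1 ∪ Patch 2) ∖ Patch 3 splits into 2 disjoint pieces (area 11.8803, area 13.0761).

2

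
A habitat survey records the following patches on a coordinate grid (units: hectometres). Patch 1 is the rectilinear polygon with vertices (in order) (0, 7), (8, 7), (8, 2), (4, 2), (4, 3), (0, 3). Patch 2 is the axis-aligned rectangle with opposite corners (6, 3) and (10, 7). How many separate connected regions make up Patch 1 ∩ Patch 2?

Patch 1 ∩ Patch 2 is a single connected region.

1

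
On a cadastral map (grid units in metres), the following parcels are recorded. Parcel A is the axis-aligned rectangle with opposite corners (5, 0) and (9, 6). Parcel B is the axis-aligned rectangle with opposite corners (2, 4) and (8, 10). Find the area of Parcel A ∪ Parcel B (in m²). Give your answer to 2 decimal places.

54.00

By inclusion–exclusion:
Individual areas: |Parcel A| = 24, |Parcel B| = 36.
|Parcel A∩Parcel B|: x∈[5,8], y∈[4,6] → 3·2 = 6.
|Parcel A ∪ Parcel B| = 60 − 6 = 54.00.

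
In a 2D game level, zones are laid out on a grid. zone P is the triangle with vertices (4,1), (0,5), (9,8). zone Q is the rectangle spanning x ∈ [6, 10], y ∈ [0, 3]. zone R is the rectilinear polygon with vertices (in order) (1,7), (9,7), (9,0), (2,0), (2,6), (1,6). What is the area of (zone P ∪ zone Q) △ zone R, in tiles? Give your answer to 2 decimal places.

|zone P ∪ zone Q| = 36.
|(zone P ∪ zone Q) ∩ zone R| = 29.1905.
|(zone P ∪ zone Q) △ zone R| = 36 + 50 − 58.381 = 27.62.

27.62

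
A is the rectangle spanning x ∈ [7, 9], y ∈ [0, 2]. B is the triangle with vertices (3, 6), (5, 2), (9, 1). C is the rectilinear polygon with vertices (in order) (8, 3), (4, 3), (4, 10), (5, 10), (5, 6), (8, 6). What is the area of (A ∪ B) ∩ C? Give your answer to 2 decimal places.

2.57

The region (A ∪ B) ∩ C is the polygon with vertices (4,4), (4,5.167), (6.6,3), (4.5,3).
By the shoelace formula its area is 2.57.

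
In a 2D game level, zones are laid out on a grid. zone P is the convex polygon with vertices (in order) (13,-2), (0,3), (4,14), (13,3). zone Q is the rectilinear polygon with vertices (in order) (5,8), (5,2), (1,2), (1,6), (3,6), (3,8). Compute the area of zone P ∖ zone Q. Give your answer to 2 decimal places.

|zone P| = 104, |zone P∩zone Q| = 19.4963.
|zone P ∖ zone Q| = |zone P| − |zone P∩zone Q| = 104 − 19.4963 = 84.50.

84.50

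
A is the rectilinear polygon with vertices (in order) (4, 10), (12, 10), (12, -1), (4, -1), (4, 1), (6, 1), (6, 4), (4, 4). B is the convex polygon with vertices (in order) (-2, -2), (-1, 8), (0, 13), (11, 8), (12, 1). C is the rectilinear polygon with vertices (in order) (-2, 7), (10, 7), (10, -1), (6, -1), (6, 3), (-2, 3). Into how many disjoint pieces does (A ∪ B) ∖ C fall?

2

(A ∪ B) ∖ C splits into 2 disjoint pieces (area 65.45, area 32.8929).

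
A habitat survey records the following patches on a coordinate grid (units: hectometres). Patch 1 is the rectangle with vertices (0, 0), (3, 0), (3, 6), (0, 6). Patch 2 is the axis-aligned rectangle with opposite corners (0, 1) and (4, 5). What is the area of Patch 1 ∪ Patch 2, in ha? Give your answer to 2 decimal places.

By inclusion–exclusion:
Individual areas: |Patch 1| = 18, |Patch 2| = 16.
|Patch 1∩Patch 2|: x∈[0,3], y∈[1,5] → 3·4 = 12.
|Patch 1 ∪ Patch 2| = 34 − 12 = 22.00.

22.00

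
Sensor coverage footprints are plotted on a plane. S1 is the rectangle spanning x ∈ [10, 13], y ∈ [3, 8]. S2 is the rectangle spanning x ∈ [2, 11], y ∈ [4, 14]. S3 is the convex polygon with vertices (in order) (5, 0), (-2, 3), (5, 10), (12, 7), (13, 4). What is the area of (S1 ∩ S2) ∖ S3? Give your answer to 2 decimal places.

0.36

|S1 ∩ S2| = 4.
|(S1 ∩ S2) ∩ S3| = 3.6429.
|(S1 ∩ S2) ∖ S3| = 4 − 3.6429 = 0.36.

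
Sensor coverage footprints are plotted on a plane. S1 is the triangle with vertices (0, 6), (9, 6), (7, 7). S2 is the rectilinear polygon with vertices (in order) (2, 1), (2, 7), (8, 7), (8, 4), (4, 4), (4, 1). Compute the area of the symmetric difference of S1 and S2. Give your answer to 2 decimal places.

20.57

|S1| = 4.5, |S2| = 24, |S1∩S2| = 3.9643.
|S1 △ S2| = |S1| + |S2| − 2·|S1∩S2| = 4.5 + 24 − 7.9286 = 20.57.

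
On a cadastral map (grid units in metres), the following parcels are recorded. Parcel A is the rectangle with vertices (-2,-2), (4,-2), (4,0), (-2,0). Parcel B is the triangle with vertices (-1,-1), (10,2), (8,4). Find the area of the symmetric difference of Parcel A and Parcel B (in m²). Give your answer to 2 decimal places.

|Parcel A| = 12, |Parcel B| = 14, |Parcel A∩Parcel B| = 0.9333.
|Parcel A △ Parcel B| = |Parcel A| + |Parcel B| − 2·|Parcel A∩Parcel B| = 12 + 14 − 1.8667 = 24.13.

24.13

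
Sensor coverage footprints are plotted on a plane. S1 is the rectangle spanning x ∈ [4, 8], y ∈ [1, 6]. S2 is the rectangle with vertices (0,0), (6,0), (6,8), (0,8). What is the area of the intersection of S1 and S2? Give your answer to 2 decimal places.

10.00

|S1∩S2|: x∈[4,6], y∈[1,6] → 2·5 = 10.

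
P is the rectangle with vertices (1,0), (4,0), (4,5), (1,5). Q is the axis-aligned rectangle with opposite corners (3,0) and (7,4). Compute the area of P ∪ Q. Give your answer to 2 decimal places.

By inclusion–exclusion:
Individual areas: |P| = 15, |Q| = 16.
|P∩Q|: x∈[3,4], y∈[0,4] → 1·4 = 4.
|P ∪ Q| = 31 − 4 = 27.00.

27.00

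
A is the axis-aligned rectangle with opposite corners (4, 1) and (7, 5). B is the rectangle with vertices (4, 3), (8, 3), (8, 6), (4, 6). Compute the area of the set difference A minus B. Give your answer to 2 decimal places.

|A∩B|: x∈[4,7], y∈[3,5] → 3·2 = 6.
|A| = 12.
|A ∖ B| = |A| − |A∩B| = 12 − 6 = 6.00.

6.00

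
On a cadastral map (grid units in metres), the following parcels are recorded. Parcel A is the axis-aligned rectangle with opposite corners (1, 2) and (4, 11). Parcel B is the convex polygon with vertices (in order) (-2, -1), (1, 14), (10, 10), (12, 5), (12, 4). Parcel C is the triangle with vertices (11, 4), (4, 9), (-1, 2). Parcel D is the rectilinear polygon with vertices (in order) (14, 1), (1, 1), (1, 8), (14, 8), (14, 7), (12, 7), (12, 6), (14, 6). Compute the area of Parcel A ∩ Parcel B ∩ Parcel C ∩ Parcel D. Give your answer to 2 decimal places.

The intersection is the polygon with vertices (3.286,8), (4,8), (4,2.833), (1,2.333), (1,4.8).
By the shoelace formula its area is 12.59.

12.59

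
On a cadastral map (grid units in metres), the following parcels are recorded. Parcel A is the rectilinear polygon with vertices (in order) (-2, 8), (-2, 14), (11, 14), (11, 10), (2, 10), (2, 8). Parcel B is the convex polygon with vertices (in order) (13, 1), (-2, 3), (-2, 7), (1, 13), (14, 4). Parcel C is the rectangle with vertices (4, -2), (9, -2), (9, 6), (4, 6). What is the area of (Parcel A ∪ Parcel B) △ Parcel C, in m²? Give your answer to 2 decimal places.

|Parcel A ∪ Parcel B| = 153.25.
|(Parcel A ∪ Parcel B) ∩ Parcel C| = 20.6667.
|(Parcel A ∪ Parcel B) △ Parcel C| = 153.25 + 40 − 41.3333 = 151.92.

151.92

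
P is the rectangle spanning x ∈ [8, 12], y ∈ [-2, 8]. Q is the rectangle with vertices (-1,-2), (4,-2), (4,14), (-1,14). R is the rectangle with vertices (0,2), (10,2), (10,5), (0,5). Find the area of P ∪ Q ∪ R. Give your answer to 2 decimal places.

132.00

By inclusion–exclusion:
Individual areas: |P| = 40, |Q| = 80, |R| = 30.
|P∩Q| = 0 (no overlap).
|P∩R|: x∈[8,10], y∈[2,5] → 2·3 = 6.
|Q∩R|: x∈[0,4], y∈[2,5] → 4·3 = 12.
|P∩Q∩R| = 0.
|P ∪ Q ∪ R| = 150 − 18 + 0 = 132.00.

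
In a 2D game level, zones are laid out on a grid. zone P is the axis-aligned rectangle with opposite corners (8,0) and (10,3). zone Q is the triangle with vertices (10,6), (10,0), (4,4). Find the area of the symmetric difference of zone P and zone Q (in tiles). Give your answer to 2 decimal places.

14.67

|zone P| = 6, |zone Q| = 18, |zone P∩zone Q| = 4.6667.
|zone P △ zone Q| = |zone P| + |zone Q| − 2·|zone P∩zone Q| = 6 + 18 − 9.3333 = 14.67.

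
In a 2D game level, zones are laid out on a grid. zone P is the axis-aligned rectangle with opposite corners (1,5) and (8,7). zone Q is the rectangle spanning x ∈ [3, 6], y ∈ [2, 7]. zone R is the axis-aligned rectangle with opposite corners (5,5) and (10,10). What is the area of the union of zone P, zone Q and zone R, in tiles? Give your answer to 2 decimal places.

By inclusion–exclusion:
Individual areas: |zone P| = 14, |zone Q| = 15, |zone R| = 25.
|zone P∩zone Q|: x∈[3,6], y∈[5,7] → 3·2 = 6.
|zone P∩zone R|: x∈[5,8], y∈[5,7] → 3·2 = 6.
|zone Q∩zone R|: x∈[5,6], y∈[5,7] → 1·2 = 2.
|zone P∩zone Q∩zone R| = 2.
|zone P ∪ zone Q ∪ zone R| = 54 − 14 + 2 = 42.00.

42.00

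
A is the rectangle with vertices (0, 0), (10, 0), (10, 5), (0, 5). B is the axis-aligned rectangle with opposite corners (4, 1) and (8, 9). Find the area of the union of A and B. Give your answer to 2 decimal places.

By inclusion–exclusion:
Individual areas: |A| = 50, |B| = 32.
|A∩B|: x∈[4,8], y∈[1,5] → 4·4 = 16.
|A ∪ B| = 82 − 16 = 66.00.

66.00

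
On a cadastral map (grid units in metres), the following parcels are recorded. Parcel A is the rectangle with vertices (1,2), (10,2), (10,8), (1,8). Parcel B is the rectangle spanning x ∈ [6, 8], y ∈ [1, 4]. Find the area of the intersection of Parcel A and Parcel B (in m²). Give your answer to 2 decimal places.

|Parcel A∩Parcel B|: x∈[6,8], y∈[2,4] → 2·2 = 4.

4.00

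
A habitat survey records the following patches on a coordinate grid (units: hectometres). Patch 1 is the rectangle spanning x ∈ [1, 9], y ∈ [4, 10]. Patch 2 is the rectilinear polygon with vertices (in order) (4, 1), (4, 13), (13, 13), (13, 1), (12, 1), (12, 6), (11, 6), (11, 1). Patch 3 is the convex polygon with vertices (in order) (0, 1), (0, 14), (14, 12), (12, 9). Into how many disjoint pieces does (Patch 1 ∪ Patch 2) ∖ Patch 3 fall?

2

(Patch 1 ∪ Patch 2) ∖ Patch 3 splits into 2 disjoint pieces (area 2.5714, area 46.4167).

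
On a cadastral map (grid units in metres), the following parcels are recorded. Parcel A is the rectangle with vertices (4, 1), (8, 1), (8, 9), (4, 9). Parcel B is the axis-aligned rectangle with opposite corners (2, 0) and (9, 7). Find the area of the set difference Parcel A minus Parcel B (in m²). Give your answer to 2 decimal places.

8.00

|Parcel A∩Parcel B|: x∈[4,8], y∈[1,7] → 4·6 = 24.
|Parcel A| = 32.
|Parcel A ∖ Parcel B| = |Parcel A| − |Parcel A∩Parcel B| = 32 − 24 = 8.00.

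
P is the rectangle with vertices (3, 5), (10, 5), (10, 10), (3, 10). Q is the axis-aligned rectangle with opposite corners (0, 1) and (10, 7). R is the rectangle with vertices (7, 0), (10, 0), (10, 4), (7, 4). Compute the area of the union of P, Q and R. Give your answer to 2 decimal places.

84.00

By inclusion–exclusion:
Individual areas: |P| = 35, |Q| = 60, |R| = 12.
|P∩Q|: x∈[3,10], y∈[5,7] → 7·2 = 14.
|P∩R| = 0 (no overlap).
|Q∩R|: x∈[7,10], y∈[1,4] → 3·3 = 9.
|P∩Q∩R| = 0.
|P ∪ Q ∪ R| = 107 − 23 + 0 = 84.00.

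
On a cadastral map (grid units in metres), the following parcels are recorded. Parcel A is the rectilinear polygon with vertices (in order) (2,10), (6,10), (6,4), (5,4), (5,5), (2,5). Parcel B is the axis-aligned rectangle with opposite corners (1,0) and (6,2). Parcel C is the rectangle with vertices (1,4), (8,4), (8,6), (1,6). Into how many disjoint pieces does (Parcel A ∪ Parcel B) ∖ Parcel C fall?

(Parcel A ∪ Parcel B) ∖ Parcel C splits into 2 disjoint pieces (area 16, area 10).

2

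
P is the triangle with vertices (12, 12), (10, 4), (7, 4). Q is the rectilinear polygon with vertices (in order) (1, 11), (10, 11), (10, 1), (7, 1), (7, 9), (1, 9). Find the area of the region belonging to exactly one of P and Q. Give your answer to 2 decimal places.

|P| = 12, |Q| = 42, |P∩Q| = 7.2.
|P △ Q| = |P| + |Q| − 2·|P∩Q| = 12 + 42 − 14.4 = 39.60.

39.60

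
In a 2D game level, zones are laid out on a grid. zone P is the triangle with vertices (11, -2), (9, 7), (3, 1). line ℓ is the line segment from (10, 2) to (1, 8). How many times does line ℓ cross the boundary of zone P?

The segment meets the boundary at (6.4,4.4).

1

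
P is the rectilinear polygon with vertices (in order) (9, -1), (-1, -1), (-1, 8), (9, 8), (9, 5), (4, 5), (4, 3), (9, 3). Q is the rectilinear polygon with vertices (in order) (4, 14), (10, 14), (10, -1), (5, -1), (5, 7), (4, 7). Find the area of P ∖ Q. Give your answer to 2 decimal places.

|P| = 80, |P∩Q| = 29.
|P ∖ Q| = |P| − |P∩Q| = 80 − 29 = 51.00.

51.00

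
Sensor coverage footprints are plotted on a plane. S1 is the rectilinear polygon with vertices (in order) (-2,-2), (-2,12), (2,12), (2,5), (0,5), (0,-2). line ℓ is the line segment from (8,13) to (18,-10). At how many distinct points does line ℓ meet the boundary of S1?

0

The segment lies entirely outside S1 and never meets its boundary.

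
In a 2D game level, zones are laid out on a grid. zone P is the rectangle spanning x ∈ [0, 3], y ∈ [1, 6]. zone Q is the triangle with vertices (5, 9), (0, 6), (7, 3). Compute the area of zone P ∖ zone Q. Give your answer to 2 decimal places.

|zone P| = 15, |zone P∩zone Q| = 1.9286.
|zone P ∖ zone Q| = |zone P| − |zone P∩zone Q| = 15 − 1.9286 = 13.07.

13.07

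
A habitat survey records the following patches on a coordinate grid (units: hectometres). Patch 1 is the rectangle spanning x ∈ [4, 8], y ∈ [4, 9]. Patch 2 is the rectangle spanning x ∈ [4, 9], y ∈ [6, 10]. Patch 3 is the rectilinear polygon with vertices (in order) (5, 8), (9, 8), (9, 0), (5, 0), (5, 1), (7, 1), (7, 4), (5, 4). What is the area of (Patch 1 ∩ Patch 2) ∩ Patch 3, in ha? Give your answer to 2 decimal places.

The region (Patch 1 ∩ Patch 2) ∩ Patch 3 is the polygon with vertices (8,6), (5,6), (5,8), (8,8).
By the shoelace formula its area is 6.00.

6.00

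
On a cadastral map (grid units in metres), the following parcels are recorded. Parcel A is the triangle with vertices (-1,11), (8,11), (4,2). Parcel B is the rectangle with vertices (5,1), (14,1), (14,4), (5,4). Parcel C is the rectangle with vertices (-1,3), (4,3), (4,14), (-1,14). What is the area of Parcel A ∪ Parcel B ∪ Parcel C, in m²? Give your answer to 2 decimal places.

By inclusion–exclusion:
Individual areas: |Parcel A| = 40.5, |Parcel B| = 27, |Parcel C| = 55.
|Parcel A∩Parcel B| = 0.
|Parcel A∩Parcel C| = 22.2222.
|Parcel B∩Parcel C| = 0 (no overlap).
|Parcel A∩Parcel B∩Parcel C| = 0.
|Parcel A ∪ Parcel B ∪ Parcel C| = 122.5 − 22.2222 + 0 = 100.28.

100.28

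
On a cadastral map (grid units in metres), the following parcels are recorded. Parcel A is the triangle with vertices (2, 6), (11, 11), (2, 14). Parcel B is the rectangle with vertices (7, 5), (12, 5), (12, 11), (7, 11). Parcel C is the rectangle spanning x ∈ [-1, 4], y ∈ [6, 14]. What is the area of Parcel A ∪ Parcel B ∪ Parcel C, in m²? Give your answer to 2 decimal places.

By inclusion–exclusion:
Individual areas: |Parcel A| = 36, |Parcel B| = 30, |Parcel C| = 40.
|Parcel A∩Parcel B| = 4.4444.
|Parcel A∩Parcel C| = 14.2222.
|Parcel B∩Parcel C| = 0 (no overlap).
|Parcel A∩Parcel B∩Parcel C| = 0.
|Parcel A ∪ Parcel B ∪ Parcel C| = 106 − 18.6667 + 0 = 87.33.

87.33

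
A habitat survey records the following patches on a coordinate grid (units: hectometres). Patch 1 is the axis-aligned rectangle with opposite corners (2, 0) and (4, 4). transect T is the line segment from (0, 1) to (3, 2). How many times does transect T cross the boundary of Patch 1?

The segment meets the boundary at (2,1.667).

1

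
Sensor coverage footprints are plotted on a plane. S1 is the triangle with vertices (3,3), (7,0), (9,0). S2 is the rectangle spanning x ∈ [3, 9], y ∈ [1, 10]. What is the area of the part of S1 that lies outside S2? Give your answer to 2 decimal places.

|S1| = 3, |S1∩S2| = 1.3333.
|S1 ∖ S2| = |S1| − |S1∩S2| = 3 − 1.3333 = 1.67.

1.67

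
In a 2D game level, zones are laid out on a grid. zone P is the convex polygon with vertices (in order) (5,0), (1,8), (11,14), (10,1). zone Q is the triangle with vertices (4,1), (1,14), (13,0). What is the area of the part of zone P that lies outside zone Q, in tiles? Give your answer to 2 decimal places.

|zone P| = 84, |zone P∩zone Q| = 44.7373.
|zone P ∖ zone Q| = |zone P| − |zone P∩zone Q| = 84 − 44.7373 = 39.26.

39.26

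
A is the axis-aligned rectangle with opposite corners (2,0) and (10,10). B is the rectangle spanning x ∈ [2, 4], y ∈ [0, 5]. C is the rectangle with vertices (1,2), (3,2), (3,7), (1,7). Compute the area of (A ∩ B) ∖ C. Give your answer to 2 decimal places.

7.00

|A ∩ B| = 10.
|(A ∩ B) ∩ C| = 3.
|(A ∩ B) ∖ C| = 10 − 3 = 7.00.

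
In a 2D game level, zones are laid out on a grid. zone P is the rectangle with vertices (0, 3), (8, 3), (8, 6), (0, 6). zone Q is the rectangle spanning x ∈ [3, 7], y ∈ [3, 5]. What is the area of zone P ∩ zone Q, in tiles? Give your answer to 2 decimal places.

8.00

|zone P∩zone Q|: x∈[3,7], y∈[3,5] → 4·2 = 8.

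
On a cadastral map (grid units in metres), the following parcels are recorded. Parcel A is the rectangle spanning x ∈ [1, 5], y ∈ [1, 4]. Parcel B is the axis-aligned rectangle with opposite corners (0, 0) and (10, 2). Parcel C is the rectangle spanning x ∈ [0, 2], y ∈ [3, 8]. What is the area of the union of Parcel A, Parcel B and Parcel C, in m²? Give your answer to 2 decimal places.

By inclusion–exclusion:
Individual areas: |Parcel A| = 12, |Parcel B| = 20, |Parcel C| = 10.
|Parcel A∩Parcel B|: x∈[1,5], y∈[1,2] → 4·1 = 4.
|Parcel A∩Parcel C|: x∈[1,2], y∈[3,4] → 1·1 = 1.
|Parcel B∩Parcel C| = 0 (no overlap).
|Parcel A∩Parcel B∩Parcel C| = 0.
|Parcel A ∪ Parcel B ∪ Parcel C| = 42 − 5 + 0 = 37.00.

37.00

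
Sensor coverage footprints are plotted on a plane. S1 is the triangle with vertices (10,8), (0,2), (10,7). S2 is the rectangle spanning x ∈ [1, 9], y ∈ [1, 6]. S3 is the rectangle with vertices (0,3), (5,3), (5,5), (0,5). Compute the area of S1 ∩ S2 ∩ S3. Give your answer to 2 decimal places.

1.08

The intersection is the polygon with vertices (2,3), (1.667,3), (5,5), (5,4.5).
By the shoelace formula its area is 1.08.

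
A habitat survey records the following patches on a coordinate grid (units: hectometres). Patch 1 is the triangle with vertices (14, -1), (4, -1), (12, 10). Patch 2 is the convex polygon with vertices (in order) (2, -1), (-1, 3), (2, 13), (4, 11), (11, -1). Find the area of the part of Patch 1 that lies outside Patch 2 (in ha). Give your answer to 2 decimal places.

|Patch 1| = 55, |Patch 1∩Patch 2| = 18.6936.
|Patch 1 ∖ Patch 2| = |Patch 1| − |Patch 1∩Patch 2| = 55 − 18.6936 = 36.31.

36.31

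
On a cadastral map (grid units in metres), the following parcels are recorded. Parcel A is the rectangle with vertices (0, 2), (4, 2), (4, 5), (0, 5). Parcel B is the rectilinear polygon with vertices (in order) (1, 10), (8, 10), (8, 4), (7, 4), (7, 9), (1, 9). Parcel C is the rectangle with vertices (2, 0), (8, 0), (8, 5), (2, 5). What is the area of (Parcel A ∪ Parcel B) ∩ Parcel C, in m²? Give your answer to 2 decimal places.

|Parcel A ∪ Parcel B| = 24.
|(Parcel A ∪ Parcel B) ∩ Parcel C| = 7.00.

7.00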